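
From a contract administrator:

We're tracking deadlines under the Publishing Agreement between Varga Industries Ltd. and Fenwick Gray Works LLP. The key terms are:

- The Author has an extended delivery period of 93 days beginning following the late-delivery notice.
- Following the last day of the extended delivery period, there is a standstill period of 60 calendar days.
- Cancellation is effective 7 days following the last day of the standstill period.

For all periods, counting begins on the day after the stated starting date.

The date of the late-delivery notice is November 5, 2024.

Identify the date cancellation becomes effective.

April 14, 2025

The last day of the extended delivery period: November 5, 2024 + 93 days = February 6, 2025.
The last day of the standstill period: 60 calendar days after February 6, 2025 is April 7, 2025.
Adding 7 calendar days to April 7, 2025 gives April 14, 2025, which is the date cancellation becomes effective.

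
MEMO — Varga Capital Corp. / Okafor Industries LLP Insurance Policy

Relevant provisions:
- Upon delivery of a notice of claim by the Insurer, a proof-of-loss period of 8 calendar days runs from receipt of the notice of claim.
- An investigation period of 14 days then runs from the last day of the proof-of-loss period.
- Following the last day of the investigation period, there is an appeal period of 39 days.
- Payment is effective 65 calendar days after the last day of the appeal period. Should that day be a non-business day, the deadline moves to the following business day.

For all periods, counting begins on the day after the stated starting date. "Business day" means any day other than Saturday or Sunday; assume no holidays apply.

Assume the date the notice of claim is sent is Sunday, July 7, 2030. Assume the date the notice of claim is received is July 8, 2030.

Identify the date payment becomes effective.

November 11, 2030

The last day of the proof-of-loss period: July 8, 2030 + 8 days = July 16, 2030.
The last day of the investigation period: 14 calendar days after July 16, 2030 is July 30, 2030.
The last day of the appeal period: July 30, 2030 + 39 days = September 7, 2030.
The date payment becomes effective: September 7, 2030 + 65 days = November 11, 2030. November 11, 2030 is a Monday, so no roll-forward applies.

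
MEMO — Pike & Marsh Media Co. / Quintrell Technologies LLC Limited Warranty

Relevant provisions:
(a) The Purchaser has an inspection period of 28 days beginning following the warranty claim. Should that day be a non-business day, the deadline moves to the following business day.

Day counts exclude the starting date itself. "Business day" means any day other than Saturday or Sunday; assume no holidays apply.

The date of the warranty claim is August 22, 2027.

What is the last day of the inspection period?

September 20, 2027

The last day of the inspection period: 28 calendar days after August 22, 2027 is September 19, 2027. That falls on a Sunday, so it rolls to the next business day, Monday, September 20, 2027.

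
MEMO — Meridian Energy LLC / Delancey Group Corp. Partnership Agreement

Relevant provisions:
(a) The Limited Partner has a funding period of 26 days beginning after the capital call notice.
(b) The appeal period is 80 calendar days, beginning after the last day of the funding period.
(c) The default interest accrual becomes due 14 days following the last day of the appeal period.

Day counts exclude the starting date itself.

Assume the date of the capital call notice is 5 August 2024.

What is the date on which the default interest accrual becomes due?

3 December 2024

The last day of the funding period: 26 calendar days after 5 August 2024 is 31 August 2024.
Adding 80 calendar days to 31 August 2024 gives 19 November 2024, which is the last day of the appeal period.
The date on which the default interest accrual becomes due: 19 November 2024 + 14 days = 3 December 2024.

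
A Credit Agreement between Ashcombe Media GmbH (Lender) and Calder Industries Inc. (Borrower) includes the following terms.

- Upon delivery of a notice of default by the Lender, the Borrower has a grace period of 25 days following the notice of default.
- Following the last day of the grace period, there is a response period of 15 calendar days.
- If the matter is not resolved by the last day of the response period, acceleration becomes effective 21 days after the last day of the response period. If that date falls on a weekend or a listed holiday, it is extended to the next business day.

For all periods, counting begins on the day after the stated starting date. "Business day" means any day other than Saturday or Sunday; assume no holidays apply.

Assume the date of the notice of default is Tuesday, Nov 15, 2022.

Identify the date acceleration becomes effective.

Adding 25 calendar days to Nov 15, 2022 gives Dec 10, 2022, which is the last day of the grace period.
Adding 15 calendar days to Dec 10, 2022 gives Dec 25, 2022, which is the last day of the response period.
Adding 21 calendar days to Dec 25, 2022 gives Jan 15, 2023, which is the date acceleration becomes effective. That falls on a Sunday, so it rolls to the next business day, Monday, Jan 16, 2023.

Jan 16, 2023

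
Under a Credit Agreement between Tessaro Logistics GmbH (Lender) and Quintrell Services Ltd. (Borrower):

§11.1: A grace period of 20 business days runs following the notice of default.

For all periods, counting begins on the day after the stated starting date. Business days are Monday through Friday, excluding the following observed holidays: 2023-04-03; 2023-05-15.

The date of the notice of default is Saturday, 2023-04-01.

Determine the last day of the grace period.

The last day of the grace period: counting 20 business days from Saturday, 2023-04-01 (Apr 4, Apr 5, Apr 6, Apr 7, …, Apr 27, Apr 28, May 1, skipping weekends and the listed holiday on Apr 3) reaches Monday, 2023-05-01.

2023-05-01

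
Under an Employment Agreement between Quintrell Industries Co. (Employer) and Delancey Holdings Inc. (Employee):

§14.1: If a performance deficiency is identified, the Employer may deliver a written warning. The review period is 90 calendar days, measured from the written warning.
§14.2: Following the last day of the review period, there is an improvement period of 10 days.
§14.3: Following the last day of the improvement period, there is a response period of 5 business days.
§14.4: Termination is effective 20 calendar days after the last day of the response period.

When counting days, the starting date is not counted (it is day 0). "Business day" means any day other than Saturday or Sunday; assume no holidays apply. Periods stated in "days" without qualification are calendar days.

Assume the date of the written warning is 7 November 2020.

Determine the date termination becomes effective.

The last day of the review period: 7 November 2020 + 90 days = 5 February 2021.
The last day of the improvement period: 5 February 2021 + 10 days = 15 February 2021.
From Monday, 15 February 2021, 5 business days (Feb 16, Feb 17, Feb 18, Feb 19, Feb 22, skipping weekends) brings us to Monday, 22 February 2021, which is the last day of the response period.
The date termination becomes effective: 20 calendar days after 22 February 2021 is 14 March 2021.

14 March 2021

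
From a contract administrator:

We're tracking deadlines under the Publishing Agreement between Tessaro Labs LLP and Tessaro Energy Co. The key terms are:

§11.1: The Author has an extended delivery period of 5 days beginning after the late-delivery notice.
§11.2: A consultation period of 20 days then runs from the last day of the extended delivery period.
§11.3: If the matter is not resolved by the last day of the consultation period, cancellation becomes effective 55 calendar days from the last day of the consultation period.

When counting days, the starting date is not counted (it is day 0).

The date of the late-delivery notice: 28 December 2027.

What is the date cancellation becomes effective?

The last day of the extended delivery period: 5 calendar days after 28 December 2027 is 2 January 2028.
The last day of the consultation period: 2 January 2028 + 20 days = 22 January 2028.
The date cancellation becomes effective: 22 January 2028 + 55 days = 17 March 2028.

17 March 2028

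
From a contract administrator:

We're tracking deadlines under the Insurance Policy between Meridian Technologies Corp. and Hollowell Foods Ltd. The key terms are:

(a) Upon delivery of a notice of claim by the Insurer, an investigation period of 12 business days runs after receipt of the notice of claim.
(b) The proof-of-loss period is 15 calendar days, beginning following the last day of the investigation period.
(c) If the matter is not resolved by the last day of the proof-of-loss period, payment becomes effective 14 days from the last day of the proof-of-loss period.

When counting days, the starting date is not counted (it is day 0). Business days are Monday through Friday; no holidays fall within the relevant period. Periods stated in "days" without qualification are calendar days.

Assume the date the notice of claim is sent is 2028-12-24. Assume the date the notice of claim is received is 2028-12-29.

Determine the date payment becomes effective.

From Friday, 2028-12-29, 12 business days (Jan 1, Jan 2, Jan 3, Jan 4, …, Jan 12, Jan 15, Jan 16, skipping weekends) brings us to Tuesday, 2029-01-16, which is the last day of the investigation period.
The last day of the proof-of-loss period: 2029-01-16 + 15 days = 2029-01-31.
The date payment becomes effective: 14 calendar days after 2029-01-31 is 2029-02-14.

2029-02-14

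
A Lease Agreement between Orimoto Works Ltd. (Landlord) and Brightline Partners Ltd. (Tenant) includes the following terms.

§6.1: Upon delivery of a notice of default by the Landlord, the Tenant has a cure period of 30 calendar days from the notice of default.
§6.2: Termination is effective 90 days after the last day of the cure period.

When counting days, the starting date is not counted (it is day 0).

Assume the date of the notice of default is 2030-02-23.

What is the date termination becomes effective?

Adding 30 calendar days to 2030-02-23 gives 2030-03-25, which is the last day of the cure period.
Adding 90 calendar days to 2030-03-25 gives 2030-06-23, which is the date termination becomes effective.

2030-06-23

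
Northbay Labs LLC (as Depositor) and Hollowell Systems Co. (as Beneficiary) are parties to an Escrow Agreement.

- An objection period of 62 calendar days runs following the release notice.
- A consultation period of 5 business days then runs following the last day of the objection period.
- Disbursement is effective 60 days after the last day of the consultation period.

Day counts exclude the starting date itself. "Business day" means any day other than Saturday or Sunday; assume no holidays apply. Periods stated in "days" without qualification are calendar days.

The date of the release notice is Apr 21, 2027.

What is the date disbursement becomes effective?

The last day of the objection period: 62 calendar days after Apr 21, 2027 is Jun 22, 2027.
The last day of the consultation period: counting 5 business days from Tuesday, Jun 22, 2027 (Jun 23, Jun 24, Jun 25, Jun 28, Jun 29, skipping weekends) reaches Tuesday, Jun 29, 2027.
The date disbursement becomes effective: Jun 29, 2027 + 60 days = Aug 28, 2027.

Aug 28, 2027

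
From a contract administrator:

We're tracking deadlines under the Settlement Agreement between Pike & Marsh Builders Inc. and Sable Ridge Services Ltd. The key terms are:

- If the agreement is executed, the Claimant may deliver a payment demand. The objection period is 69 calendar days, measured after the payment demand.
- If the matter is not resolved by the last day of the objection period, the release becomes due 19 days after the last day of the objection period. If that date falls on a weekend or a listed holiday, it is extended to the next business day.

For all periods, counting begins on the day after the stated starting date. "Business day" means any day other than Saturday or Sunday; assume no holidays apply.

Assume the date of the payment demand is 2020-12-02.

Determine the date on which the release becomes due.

The last day of the objection period: 69 calendar days after 2020-12-02 is 2021-02-09.
The date on which the release becomes due: 19 calendar days after 2021-02-09 is 2021-02-28. That falls on a Sunday, so it rolls to the next business day, Monday, 2021-03-01.

2021-03-01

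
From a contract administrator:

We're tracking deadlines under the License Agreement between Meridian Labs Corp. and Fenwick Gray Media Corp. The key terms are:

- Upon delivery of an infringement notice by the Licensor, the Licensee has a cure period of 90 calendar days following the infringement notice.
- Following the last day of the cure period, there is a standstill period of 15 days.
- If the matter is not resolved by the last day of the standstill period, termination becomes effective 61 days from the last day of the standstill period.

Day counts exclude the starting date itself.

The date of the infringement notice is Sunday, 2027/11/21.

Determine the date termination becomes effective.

2028/05/05

The last day of the cure period: 90 calendar days after 2027/11/21 is 2028/02/19.
Adding 15 calendar days to 2028/02/19 gives 2028/03/05, which is the last day of the standstill period.
Adding 61 calendar days to 2028/03/05 gives 2028/05/05, which is the date termination becomes effective.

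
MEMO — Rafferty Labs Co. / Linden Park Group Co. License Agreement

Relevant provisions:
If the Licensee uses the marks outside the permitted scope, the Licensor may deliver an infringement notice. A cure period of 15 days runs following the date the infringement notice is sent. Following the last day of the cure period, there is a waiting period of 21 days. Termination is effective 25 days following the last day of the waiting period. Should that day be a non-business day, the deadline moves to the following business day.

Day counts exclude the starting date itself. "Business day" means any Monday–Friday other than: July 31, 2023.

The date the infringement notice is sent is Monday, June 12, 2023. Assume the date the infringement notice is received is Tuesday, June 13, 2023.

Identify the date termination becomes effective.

Adding 15 calendar days to June 12, 2023 gives June 27, 2023, which is the last day of the cure period.
The last day of the waiting period: 21 calendar days after June 27, 2023 is July 18, 2023.
Adding 25 calendar days to July 18, 2023 gives August 12, 2023, which is the date termination becomes effective. That falls on a Saturday, so it rolls to the next business day, Monday, August 14, 2023.

August 14, 2023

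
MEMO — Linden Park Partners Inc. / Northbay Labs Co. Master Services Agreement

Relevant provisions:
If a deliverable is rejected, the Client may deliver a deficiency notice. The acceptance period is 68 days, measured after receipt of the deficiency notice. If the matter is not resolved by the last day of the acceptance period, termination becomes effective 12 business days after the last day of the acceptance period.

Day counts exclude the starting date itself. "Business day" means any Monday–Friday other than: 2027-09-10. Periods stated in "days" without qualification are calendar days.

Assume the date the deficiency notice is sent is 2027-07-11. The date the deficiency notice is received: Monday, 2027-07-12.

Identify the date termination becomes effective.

2027-10-05

The last day of the acceptance period: 68 calendar days after 2027-07-12 is 2027-09-18.
The date termination becomes effective: 12 business days after Saturday, 2027-09-18, skipping weekends — Sep 20, Sep 21, Sep 22, Sep 23, …, Oct 1, Oct 4, Oct 5 — lands on Tuesday, 2027-10-05.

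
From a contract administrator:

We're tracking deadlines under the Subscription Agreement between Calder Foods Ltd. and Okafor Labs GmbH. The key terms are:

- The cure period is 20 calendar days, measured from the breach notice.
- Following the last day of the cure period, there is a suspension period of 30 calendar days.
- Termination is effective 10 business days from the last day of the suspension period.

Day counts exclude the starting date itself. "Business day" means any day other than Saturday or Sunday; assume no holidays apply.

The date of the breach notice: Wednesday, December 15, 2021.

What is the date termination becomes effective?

The last day of the cure period: 20 calendar days after December 15, 2021 is January 4, 2022.
The last day of the suspension period: 30 calendar days after January 4, 2022 is February 3, 2022.
The date termination becomes effective: 10 business days after Thursday, February 3, 2022, skipping weekends — Feb 4, Feb 7, Feb 8, Feb 9, Feb 10, Feb 11, Feb 14, Feb 15, Feb 16, Feb 17 — lands on Thursday, February 17, 2022.

February 17, 2022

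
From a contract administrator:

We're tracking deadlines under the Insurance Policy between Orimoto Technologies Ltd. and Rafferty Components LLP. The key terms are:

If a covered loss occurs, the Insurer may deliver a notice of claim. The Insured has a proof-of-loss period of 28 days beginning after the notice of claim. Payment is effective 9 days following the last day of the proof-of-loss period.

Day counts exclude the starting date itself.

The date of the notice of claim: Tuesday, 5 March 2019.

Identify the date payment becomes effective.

The last day of the proof-of-loss period: 5 March 2019 + 28 days = 2 April 2019.
The date payment becomes effective: 9 calendar days after 2 April 2019 is 11 April 2019.

11 April 2019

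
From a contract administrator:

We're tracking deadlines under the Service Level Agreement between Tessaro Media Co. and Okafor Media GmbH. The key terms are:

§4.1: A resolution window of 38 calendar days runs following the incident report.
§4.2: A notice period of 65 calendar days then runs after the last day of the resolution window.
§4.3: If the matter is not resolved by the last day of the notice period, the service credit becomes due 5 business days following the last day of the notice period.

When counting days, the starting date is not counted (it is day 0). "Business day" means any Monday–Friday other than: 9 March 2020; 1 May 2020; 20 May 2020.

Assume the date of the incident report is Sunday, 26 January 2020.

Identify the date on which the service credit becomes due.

Adding 38 calendar days to 26 January 2020 gives 4 March 2020, which is the last day of the resolution window.
Adding 65 calendar days to 4 March 2020 gives 8 May 2020, which is the last day of the notice period.
The date on which the service credit becomes due: 5 business days after Friday, 8 May 2020, skipping weekends — May 11, May 12, May 13, May 14, May 15 — lands on Friday, 15 May 2020.

15 May 2020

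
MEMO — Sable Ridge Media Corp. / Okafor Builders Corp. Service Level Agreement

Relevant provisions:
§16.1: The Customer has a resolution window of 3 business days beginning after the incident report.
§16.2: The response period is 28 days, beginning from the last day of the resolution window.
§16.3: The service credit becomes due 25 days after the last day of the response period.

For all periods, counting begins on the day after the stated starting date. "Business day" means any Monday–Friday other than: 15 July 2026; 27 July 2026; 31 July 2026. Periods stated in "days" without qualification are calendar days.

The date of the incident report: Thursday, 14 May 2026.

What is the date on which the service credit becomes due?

11 July 2026

The last day of the resolution window: counting 3 business days from Thursday, 14 May 2026 (May 15, May 18, May 19, skipping weekends) reaches Tuesday, 19 May 2026.
The last day of the response period: 19 May 2026 + 28 days = 16 June 2026.
The date on which the service credit becomes due: 16 June 2026 + 25 days = 11 July 2026.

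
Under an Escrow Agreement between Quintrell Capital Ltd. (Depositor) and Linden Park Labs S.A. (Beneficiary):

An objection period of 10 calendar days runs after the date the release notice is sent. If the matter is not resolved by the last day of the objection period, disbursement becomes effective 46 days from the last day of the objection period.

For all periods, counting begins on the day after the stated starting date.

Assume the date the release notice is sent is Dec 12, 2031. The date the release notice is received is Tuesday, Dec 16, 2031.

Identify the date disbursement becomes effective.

Feb 6, 2032

The last day of the objection period: 10 calendar days after Dec 12, 2031 is Dec 22, 2031.
The date disbursement becomes effective: 46 calendar days after Dec 22, 2031 is Feb 6, 2032.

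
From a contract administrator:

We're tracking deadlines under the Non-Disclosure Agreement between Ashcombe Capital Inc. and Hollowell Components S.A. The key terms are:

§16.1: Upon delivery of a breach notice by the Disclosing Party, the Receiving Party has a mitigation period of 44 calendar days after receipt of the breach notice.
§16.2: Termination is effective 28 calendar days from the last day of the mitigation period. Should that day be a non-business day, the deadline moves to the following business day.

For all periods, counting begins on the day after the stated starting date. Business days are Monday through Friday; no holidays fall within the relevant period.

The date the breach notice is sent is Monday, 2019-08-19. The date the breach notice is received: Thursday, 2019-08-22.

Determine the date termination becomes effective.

2019-11-04

The last day of the mitigation period: 2019-08-22 + 44 days = 2019-10-05.
Adding 28 calendar days to 2019-10-05 gives 2019-11-02, which is the date termination becomes effective. That falls on a Saturday, so it rolls to the next business day, Monday, 2019-11-04.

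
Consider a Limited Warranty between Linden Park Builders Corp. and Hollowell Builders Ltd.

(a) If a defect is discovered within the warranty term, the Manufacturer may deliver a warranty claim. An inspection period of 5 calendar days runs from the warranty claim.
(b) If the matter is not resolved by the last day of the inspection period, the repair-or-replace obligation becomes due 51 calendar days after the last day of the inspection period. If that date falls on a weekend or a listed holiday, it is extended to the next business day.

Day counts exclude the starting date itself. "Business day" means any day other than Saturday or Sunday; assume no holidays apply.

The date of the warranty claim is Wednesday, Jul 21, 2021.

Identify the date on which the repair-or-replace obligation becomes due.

Sep 15, 2021

Adding 5 calendar days to Jul 21, 2021 gives Jul 26, 2021, which is the last day of the inspection period.
The date on which the repair-or-replace obligation becomes due: Jul 26, 2021 + 51 days = Sep 15, 2021. Sep 15, 2021 is a Wednesday, so no roll-forward applies.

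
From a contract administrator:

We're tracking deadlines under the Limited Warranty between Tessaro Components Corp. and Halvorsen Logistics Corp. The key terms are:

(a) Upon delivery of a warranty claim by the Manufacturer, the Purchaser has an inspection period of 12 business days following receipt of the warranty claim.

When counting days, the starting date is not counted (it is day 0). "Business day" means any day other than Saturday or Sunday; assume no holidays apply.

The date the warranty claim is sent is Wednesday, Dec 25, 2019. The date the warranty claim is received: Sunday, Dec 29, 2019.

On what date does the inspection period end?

Jan 14, 2020

From Sunday, Dec 29, 2019, 12 business days (Dec 30, Dec 31, Jan 1, Jan 2, …, Jan 10, Jan 13, Jan 14, skipping weekends) brings us to Tuesday, Jan 14, 2020, which is the last day of the inspection period.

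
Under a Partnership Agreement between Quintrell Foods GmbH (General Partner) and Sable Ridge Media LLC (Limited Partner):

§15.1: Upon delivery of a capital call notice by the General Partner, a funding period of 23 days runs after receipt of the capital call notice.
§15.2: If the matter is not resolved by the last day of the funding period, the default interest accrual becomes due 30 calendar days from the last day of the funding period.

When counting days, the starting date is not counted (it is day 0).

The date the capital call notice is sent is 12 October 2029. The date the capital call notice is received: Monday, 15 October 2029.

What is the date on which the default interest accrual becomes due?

The last day of the funding period: 23 calendar days after 15 October 2029 is 7 November 2029.
The date on which the default interest accrual becomes due: 30 calendar days after 7 November 2029 is 7 December 2029.

7 December 2029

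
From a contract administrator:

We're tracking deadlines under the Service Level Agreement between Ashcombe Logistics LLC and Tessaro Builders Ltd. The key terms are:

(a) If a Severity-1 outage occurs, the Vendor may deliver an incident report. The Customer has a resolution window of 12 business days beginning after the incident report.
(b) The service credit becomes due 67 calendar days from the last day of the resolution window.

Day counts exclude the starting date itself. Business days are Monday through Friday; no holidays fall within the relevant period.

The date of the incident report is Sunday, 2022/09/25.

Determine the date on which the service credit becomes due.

2022/12/17

From Sunday, 2022/09/25, 12 business days (Sep 26, Sep 27, Sep 28, Sep 29, …, Oct 7, Oct 10, Oct 11, skipping weekends) brings us to Tuesday, 2022/10/11, which is the last day of the resolution window.
The date on which the service credit becomes due: 67 calendar days after 2022/10/11 is 2022/12/17.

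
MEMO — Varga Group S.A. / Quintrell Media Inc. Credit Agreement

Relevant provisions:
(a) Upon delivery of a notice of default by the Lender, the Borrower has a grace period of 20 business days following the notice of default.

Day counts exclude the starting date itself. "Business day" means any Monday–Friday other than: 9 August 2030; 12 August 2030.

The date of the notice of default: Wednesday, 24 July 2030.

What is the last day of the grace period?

23 August 2030

The last day of the grace period: 20 business days after Wednesday, 24 July 2030, skipping weekends and the listed holidays on Aug 9, Aug 12 — Jul 25, Jul 26, Jul 29, Jul 30, …, Aug 21, Aug 22, Aug 23 — lands on Friday, 23 August 2030.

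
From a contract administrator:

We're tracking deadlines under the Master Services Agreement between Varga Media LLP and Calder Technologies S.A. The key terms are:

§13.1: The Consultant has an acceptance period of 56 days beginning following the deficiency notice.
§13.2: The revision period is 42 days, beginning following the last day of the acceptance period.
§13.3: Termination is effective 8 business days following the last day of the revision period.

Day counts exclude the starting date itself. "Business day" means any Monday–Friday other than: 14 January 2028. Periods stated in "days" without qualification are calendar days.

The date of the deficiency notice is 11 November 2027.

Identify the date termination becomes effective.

29 February 2028

Adding 56 calendar days to 11 November 2027 gives 6 January 2028, which is the last day of the acceptance period.
The last day of the revision period: 6 January 2028 + 42 days = 17 February 2028.
From Thursday, 17 February 2028, 8 business days (Feb 18, Feb 21, Feb 22, Feb 23, Feb 24, Feb 25, Feb 28, Feb 29, skipping weekends) brings us to Tuesday, 29 February 2028, which is the date termination becomes effective.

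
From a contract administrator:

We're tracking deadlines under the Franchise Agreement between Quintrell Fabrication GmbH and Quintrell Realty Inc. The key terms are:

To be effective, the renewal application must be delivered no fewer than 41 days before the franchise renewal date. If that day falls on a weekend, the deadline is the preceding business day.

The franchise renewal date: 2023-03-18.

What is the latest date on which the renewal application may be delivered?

Counting back 41 calendar days from 2023-03-18 gives 2023-02-05. That is a Sunday, so the deadline moves back to Friday, 2023-02-03.

2023-02-03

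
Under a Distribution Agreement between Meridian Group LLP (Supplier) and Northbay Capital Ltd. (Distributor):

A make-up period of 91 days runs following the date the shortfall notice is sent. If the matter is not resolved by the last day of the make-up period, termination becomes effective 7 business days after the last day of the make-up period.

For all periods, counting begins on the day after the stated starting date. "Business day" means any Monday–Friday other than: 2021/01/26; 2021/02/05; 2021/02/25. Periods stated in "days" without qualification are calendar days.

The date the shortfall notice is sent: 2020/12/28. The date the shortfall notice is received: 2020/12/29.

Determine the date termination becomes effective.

Adding 91 calendar days to 2020/12/28 gives 2021/03/29, which is the last day of the make-up period.
The date termination becomes effective: 7 business days after Monday, 2021/03/29, skipping weekends — Mar 30, Mar 31, Apr 1, Apr 2, Apr 5, Apr 6, Apr 7 — lands on Wednesday, 2021/04/07.

2021/04/07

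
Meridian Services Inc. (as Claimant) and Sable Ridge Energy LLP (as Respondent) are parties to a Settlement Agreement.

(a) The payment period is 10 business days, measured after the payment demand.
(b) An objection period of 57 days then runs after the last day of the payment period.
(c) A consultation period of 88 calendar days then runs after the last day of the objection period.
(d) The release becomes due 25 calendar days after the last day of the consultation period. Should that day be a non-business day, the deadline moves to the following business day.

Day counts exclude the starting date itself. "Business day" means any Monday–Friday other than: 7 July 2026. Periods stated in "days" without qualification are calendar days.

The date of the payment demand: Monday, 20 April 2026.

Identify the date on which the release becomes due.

The last day of the payment period: 10 business days after Monday, 20 April 2026, skipping weekends — Apr 21, Apr 22, Apr 23, Apr 24, Apr 27, Apr 28, Apr 29, Apr 30, May 1, May 4 — lands on Monday, 4 May 2026.
The last day of the objection period: 4 May 2026 + 57 days = 30 June 2026.
The last day of the consultation period: 88 calendar days after 30 June 2026 is 26 September 2026.
Adding 25 calendar days to 26 September 2026 gives 21 October 2026, which is the date on which the release becomes due. 21 October 2026 is a Wednesday and is not a listed holiday, so no roll-forward applies.

21 October 2026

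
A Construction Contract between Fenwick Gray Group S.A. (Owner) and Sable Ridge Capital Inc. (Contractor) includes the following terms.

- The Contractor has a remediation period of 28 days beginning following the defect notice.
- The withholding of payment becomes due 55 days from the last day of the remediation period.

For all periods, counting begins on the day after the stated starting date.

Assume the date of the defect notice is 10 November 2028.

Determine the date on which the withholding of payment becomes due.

Adding 28 calendar days to 10 November 2028 gives 8 December 2028, which is the last day of the remediation period.
Adding 55 calendar days to 8 December 2028 gives 1 February 2029, which is the date on which the withholding of payment becomes due.

1 February 2029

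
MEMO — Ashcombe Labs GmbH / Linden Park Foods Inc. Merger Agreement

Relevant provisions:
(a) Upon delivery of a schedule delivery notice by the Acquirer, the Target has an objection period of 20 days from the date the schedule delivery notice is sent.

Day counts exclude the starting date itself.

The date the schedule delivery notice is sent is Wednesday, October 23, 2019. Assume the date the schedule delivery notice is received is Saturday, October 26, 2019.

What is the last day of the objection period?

November 12, 2019

Adding 20 calendar days to October 23, 2019 gives November 12, 2019, which is the last day of the objection period.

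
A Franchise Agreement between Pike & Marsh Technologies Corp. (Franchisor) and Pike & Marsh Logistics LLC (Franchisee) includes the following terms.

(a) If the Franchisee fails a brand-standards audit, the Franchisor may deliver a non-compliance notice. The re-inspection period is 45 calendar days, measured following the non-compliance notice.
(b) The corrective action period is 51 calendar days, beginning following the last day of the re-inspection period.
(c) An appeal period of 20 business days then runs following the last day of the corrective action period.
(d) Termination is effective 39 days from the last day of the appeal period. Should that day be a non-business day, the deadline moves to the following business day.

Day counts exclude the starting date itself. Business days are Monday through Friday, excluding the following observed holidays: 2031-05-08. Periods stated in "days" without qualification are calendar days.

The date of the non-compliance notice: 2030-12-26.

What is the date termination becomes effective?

2031-06-09

The last day of the re-inspection period: 45 calendar days after 2030-12-26 is 2031-02-09.
The last day of the corrective action period: 2031-02-09 + 51 days = 2031-04-01.
From Tuesday, 2031-04-01, 20 business days (Apr 2, Apr 3, Apr 4, Apr 7, …, Apr 25, Apr 28, Apr 29, skipping weekends) brings us to Tuesday, 2031-04-29, which is the last day of the appeal period.
Adding 39 calendar days to 2031-04-29 gives 2031-06-07, which is the date termination becomes effective. That falls on a Saturday, so it rolls to the next business day, Monday, 2031-06-09.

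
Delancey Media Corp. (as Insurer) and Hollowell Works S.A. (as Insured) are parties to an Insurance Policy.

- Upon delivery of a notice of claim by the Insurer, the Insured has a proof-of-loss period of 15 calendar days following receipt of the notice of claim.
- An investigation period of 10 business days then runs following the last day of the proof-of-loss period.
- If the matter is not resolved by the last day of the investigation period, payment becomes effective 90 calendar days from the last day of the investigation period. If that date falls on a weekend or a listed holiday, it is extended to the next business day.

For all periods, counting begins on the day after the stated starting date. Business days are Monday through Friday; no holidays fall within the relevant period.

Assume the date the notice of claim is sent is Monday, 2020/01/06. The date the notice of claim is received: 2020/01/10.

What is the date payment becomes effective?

The last day of the proof-of-loss period: 15 calendar days after 2020/01/10 is 2020/01/25.
The last day of the investigation period: counting 10 business days from Saturday, 2020/01/25 (Jan 27, Jan 28, Jan 29, Jan 30, Jan 31, Feb 3, Feb 4, Feb 5, Feb 6, Feb 7, skipping weekends) reaches Friday, 2020/02/07.
Adding 90 calendar days to 2020/02/07 gives 2020/05/07, which is the date payment becomes effective. 2020/05/07 is a Thursday, so no roll-forward applies.

2020/05/07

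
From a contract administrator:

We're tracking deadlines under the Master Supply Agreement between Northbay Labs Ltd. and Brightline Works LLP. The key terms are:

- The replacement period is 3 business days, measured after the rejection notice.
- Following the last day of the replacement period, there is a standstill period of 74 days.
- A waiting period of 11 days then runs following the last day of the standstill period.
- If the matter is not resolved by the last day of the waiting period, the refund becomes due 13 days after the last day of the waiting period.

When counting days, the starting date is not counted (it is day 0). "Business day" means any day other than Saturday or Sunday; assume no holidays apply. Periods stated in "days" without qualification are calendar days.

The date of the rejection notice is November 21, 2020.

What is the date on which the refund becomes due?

The last day of the replacement period: counting 3 business days from Saturday, November 21, 2020 (Nov 23, Nov 24, Nov 25, skipping weekends) reaches Wednesday, November 25, 2020.
Adding 74 calendar days to November 25, 2020 gives February 7, 2021, which is the last day of the standstill period.
The last day of the waiting period: February 7, 2021 + 11 days = February 18, 2021.
The date on which the refund becomes due: February 18, 2021 + 13 days = March 3, 2021.

March 3, 2021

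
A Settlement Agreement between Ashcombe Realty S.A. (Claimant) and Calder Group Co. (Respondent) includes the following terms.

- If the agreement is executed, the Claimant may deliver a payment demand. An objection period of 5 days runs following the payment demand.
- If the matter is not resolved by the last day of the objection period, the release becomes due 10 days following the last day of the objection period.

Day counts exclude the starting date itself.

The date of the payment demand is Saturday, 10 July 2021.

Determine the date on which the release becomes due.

The last day of the objection period: 5 calendar days after 10 July 2021 is 15 July 2021.
Adding 10 calendar days to 15 July 2021 gives 25 July 2021, which is the date on which the release becomes due.

25 July 2021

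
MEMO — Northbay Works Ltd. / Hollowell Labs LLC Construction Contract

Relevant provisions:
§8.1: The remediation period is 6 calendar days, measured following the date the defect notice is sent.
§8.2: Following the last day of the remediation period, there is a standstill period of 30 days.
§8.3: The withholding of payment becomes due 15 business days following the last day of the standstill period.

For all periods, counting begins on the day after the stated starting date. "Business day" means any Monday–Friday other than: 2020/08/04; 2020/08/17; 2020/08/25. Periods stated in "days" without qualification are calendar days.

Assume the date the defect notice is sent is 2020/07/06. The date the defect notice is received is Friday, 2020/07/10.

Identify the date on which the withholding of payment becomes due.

The last day of the remediation period: 2020/07/06 + 6 days = 2020/07/12.
Adding 30 calendar days to 2020/07/12 gives 2020/08/11, which is the last day of the standstill period.
The date on which the withholding of payment becomes due: 15 business days after Tuesday, 2020/08/11, skipping weekends and the listed holidays on Aug 17, Aug 25 — Aug 12, Aug 13, Aug 14, Aug 18, …, Sep 1, Sep 2, Sep 3 — lands on Thursday, 2020/09/03.

2020/09/03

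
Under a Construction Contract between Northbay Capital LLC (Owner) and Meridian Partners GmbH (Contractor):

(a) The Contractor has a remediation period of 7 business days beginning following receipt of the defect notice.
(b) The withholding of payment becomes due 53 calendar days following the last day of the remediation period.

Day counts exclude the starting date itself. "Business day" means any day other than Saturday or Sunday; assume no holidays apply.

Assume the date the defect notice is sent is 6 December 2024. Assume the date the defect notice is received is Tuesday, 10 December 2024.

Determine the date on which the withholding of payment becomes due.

10 February 2025

The last day of the remediation period: 7 business days after Tuesday, 10 December 2024, skipping weekends — Dec 11, Dec 12, Dec 13, Dec 16, Dec 17, Dec 18, Dec 19 — lands on Thursday, 19 December 2024.
Adding 53 calendar days to 19 December 2024 gives 10 February 2025, which is the date on which the withholding of payment becomes due.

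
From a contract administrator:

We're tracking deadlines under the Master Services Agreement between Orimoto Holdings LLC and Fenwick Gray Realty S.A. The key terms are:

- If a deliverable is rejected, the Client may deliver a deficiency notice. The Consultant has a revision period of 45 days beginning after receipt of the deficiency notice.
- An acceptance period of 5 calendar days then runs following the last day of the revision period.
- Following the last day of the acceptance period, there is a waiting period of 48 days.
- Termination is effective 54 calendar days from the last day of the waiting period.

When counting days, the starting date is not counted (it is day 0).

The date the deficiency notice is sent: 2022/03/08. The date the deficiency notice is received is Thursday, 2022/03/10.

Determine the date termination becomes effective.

2022/08/09

Adding 45 calendar days to 2022/03/10 gives 2022/04/24, which is the last day of the revision period.
The last day of the acceptance period: 2022/04/24 + 5 days = 2022/04/29.
The last day of the waiting period: 48 calendar days after 2022/04/29 is 2022/06/16.
The date termination becomes effective: 54 calendar days after 2022/06/16 is 2022/08/09.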